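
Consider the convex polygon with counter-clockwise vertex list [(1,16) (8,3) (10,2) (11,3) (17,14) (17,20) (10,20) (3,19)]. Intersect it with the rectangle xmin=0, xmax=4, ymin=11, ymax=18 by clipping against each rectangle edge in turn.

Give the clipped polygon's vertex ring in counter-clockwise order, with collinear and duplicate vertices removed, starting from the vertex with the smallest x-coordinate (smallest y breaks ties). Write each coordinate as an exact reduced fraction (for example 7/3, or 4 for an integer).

1. After x ≥ 0: [(1,16) (8,3) (10,2) (11,3) (17,14) (17,20) (10,20) (3,19)]
2. After x ≤ 4: [(1,16) (4,73/7) (4,134/7) (3,19)]
3. After y ≥ 11: [(1,16) (48/13,11) (4,11) (4,134/7) (3,19)]
4. After y ≤ 18: [(7/3,18) (1,16) (48/13,11) (4,11) (4,18)]
5. Canonical ring: [(1,16) (48/13,11) (4,11) (4,18) (7/3,18)]

Clipped polygon: [(1,16) (48/13,11) (4,11) (4,18) (7/3,18)]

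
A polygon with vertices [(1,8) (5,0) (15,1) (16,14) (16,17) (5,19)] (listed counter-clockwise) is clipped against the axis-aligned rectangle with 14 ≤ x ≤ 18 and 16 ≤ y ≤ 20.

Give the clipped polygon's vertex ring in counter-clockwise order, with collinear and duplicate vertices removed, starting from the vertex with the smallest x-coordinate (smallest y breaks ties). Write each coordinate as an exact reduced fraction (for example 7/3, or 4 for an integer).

1. After x ≥ 14: [(14,9/10) (15,1) (16,14) (16,17) (14,191/11)]
2. After x ≤ 18: [(14,9/10) (15,1) (16,14) (16,17) (14,191/11)]
3. After y ≥ 16: [(14,16) (16,16) (16,17) (14,191/11)]
4. After y ≤ 20: [(14,16) (16,16) (16,17) (14,191/11)]
5. Canonical ring: [(14,16) (16,16) (16,17) (14,191/11)]

Clipped polygon: [(14,16) (16,16) (16,17) (14,191/11)]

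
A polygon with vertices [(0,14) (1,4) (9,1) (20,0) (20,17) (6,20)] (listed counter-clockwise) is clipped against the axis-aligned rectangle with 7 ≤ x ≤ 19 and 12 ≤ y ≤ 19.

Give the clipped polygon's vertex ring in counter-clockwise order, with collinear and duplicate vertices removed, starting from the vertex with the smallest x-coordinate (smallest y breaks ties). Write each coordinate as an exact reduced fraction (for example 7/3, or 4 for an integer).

Clipped polygon: [(7,12) (19,12) (19,241/14) (32/3,19) (7,19)]

1. After x ≥ 7: [(7,7/4) (9,1) (20,0) (20,17) (7,277/14)]
2. After x ≤ 19: [(7,7/4) (9,1) (19,1/11) (19,241/14) (7,277/14)]
3. After y ≥ 12: [(7,12) (19,12) (19,241/14) (7,277/14)]
4. After y ≤ 19: [(7,19) (7,12) (19,12) (19,241/14) (32/3,19)]
5. Canonical ring: [(7,12) (19,12) (19,241/14) (32/3,19) (7,19)]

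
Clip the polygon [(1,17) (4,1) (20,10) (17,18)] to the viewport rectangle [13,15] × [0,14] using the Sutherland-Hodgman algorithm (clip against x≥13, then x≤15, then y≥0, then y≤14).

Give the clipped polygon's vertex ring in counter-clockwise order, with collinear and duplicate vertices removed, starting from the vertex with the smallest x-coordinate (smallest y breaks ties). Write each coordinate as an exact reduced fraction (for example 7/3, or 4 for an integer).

Clipped polygon: [(13,97/16) (15,115/16) (15,14) (13,14)]

1. After x ≥ 13: [(13,71/4) (13,97/16) (20,10) (17,18)]
2. After x ≤ 15: [(15,143/8) (13,71/4) (13,97/16) (15,115/16)]
3. After y ≥ 0: [(15,143/8) (13,71/4) (13,97/16) (15,115/16)]
4. After y ≤ 14: [(15,14) (13,14) (13,97/16) (15,115/16)]
5. Canonical ring: [(13,97/16) (15,115/16) (15,14) (13,14)]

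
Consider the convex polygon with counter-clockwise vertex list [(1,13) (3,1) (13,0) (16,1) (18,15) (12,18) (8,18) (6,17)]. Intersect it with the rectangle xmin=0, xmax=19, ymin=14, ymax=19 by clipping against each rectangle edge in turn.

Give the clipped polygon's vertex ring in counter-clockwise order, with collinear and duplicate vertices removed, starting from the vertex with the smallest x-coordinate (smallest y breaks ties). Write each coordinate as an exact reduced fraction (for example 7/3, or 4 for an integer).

1. After x ≥ 0: [(1,13) (3,1) (13,0) (16,1) (18,15) (12,18) (8,18) (6,17)]
2. After x ≤ 19: [(1,13) (3,1) (13,0) (16,1) (18,15) (12,18) (8,18) (6,17)]
3. After y ≥ 14: [(9/4,14) (125/7,14) (18,15) (12,18) (8,18) (6,17)]
4. After y ≤ 19: [(9/4,14) (125/7,14) (18,15) (12,18) (8,18) (6,17)]
5. Canonical ring: [(9/4,14) (125/7,14) (18,15) (12,18) (8,18) (6,17)]

Clipped polygon: [(9/4,14) (125/7,14) (18,15) (12,18) (8,18) (6,17)]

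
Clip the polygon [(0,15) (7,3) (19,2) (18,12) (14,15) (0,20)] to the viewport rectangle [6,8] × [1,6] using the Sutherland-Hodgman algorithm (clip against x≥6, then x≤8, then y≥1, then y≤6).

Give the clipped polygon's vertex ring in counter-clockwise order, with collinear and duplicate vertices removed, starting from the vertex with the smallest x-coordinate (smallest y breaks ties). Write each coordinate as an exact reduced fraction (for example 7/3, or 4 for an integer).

1. After x ≥ 6: [(6,33/7) (7,3) (19,2) (18,12) (14,15) (6,125/7)]
2. After x ≤ 8: [(6,33/7) (7,3) (8,35/12) (8,120/7) (6,125/7)]
3. After y ≥ 1: [(6,33/7) (7,3) (8,35/12) (8,120/7) (6,125/7)]
4. After y ≤ 6: [(6,6) (6,33/7) (7,3) (8,35/12) (8,6)]
5. Canonical ring: [(6,33/7) (7,3) (8,35/12) (8,6) (6,6)]

Clipped polygon: [(6,33/7) (7,3) (8,35/12) (8,6) (6,6)]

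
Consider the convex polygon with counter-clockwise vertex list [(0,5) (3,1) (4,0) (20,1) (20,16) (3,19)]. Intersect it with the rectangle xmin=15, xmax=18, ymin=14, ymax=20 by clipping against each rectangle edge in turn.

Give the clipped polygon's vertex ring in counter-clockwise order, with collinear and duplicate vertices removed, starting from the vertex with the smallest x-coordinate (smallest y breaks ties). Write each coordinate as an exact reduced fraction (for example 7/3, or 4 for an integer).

Clipped polygon: [(15,14) (18,14) (18,278/17) (15,287/17)]

1. After x ≥ 15: [(15,11/16) (20,1) (20,16) (15,287/17)]
2. After x ≤ 18: [(15,11/16) (18,7/8) (18,278/17) (15,287/17)]
3. After y ≥ 14: [(15,14) (18,14) (18,278/17) (15,287/17)]
4. After y ≤ 20: [(15,14) (18,14) (18,278/17) (15,287/17)]
5. Canonical ring: [(15,14) (18,14) (18,278/17) (15,287/17)]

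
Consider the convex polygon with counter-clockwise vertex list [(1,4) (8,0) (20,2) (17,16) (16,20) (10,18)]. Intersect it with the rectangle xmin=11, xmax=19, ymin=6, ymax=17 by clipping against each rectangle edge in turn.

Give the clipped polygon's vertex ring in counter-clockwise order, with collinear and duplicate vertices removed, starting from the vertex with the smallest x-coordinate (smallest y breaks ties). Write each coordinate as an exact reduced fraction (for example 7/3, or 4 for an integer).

1. After x ≥ 11: [(11,1/2) (20,2) (17,16) (16,20) (11,55/3)]
2. After x ≤ 19: [(11,1/2) (19,11/6) (19,20/3) (17,16) (16,20) (11,55/3)]
3. After y ≥ 6: [(11,6) (19,6) (19,20/3) (17,16) (16,20) (11,55/3)]
4. After y ≤ 17: [(11,17) (11,6) (19,6) (19,20/3) (17,16) (67/4,17)]
5. Canonical ring: [(11,6) (19,6) (19,20/3) (17,16) (67/4,17) (11,17)]

Clipped polygon: [(11,6) (19,6) (19,20/3) (17,16) (67/4,17) (11,17)]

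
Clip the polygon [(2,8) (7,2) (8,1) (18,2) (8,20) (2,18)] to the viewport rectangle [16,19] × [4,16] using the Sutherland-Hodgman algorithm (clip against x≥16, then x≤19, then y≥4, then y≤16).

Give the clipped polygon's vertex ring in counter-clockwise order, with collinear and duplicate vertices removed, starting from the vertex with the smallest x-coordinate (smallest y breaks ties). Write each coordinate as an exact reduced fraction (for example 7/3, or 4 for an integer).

1. After x ≥ 16: [(16,9/5) (18,2) (16,28/5)]
2. After x ≤ 19: [(16,9/5) (18,2) (16,28/5)]
3. After y ≥ 4: [(16,4) (152/9,4) (16,28/5)]
4. After y ≤ 16: [(16,4) (152/9,4) (16,28/5)]
5. Canonical ring: [(16,4) (152/9,4) (16,28/5)]

Clipped polygon: [(16,4) (152/9,4) (16,28/5)]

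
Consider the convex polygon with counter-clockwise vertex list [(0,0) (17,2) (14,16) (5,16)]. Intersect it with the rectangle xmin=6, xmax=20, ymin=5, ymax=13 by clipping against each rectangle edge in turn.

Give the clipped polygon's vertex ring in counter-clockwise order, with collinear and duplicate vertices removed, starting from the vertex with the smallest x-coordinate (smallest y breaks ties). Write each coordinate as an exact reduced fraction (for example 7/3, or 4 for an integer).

1. After x ≥ 6: [(6,12/17) (17,2) (14,16) (6,16)]
2. After x ≤ 20: [(6,12/17) (17,2) (14,16) (6,16)]
3. After y ≥ 5: [(6,5) (229/14,5) (14,16) (6,16)]
4. After y ≤ 13: [(6,13) (6,5) (229/14,5) (205/14,13)]
5. Canonical ring: [(6,5) (229/14,5) (205/14,13) (6,13)]

Clipped polygon: [(6,5) (229/14,5) (205/14,13) (6,13)]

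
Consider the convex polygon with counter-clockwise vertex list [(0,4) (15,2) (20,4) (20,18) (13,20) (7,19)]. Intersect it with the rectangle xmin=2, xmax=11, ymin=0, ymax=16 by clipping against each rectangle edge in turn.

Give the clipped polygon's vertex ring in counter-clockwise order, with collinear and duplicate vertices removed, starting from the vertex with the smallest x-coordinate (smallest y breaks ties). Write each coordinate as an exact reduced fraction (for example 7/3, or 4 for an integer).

Clipped polygon: [(2,56/15) (11,38/15) (11,16) (28/5,16) (2,58/7)]

1. After x ≥ 2: [(2,58/7) (2,56/15) (15,2) (20,4) (20,18) (13,20) (7,19)]
2. After x ≤ 11: [(2,58/7) (2,56/15) (11,38/15) (11,59/3) (7,19)]
3. After y ≥ 0: [(2,58/7) (2,56/15) (11,38/15) (11,59/3) (7,19)]
4. After y ≤ 16: [(28/5,16) (2,58/7) (2,56/15) (11,38/15) (11,16)]
5. Canonical ring: [(2,56/15) (11,38/15) (11,16) (28/5,16) (2,58/7)]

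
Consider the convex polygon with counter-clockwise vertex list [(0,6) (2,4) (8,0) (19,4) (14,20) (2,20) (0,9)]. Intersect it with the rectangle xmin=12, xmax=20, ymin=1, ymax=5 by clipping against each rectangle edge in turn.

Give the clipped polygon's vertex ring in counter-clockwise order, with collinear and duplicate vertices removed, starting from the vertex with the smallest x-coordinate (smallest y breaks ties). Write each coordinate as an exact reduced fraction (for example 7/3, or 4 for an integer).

Clipped polygon: [(12,16/11) (19,4) (299/16,5) (12,5)]

1. After x ≥ 12: [(12,16/11) (19,4) (14,20) (12,20)]
2. After x ≤ 20: [(12,16/11) (19,4) (14,20) (12,20)]
3. After y ≥ 1: [(12,16/11) (19,4) (14,20) (12,20)]
4. After y ≤ 5: [(12,5) (12,16/11) (19,4) (299/16,5)]
5. Canonical ring: [(12,16/11) (19,4) (299/16,5) (12,5)]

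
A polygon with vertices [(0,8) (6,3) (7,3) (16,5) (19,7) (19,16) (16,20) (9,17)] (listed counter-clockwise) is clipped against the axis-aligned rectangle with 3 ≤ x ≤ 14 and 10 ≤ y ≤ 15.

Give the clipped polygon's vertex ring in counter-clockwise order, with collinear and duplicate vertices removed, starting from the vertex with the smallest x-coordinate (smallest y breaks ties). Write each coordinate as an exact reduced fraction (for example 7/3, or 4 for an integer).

Clipped polygon: [(3,10) (14,10) (14,15) (7,15) (3,11)]

1. After x ≥ 3: [(3,11) (3,11/2) (6,3) (7,3) (16,5) (19,7) (19,16) (16,20) (9,17)]
2. After x ≤ 14: [(3,11) (3,11/2) (6,3) (7,3) (14,41/9) (14,134/7) (9,17)]
3. After y ≥ 10: [(3,11) (3,10) (14,10) (14,134/7) (9,17)]
4. After y ≤ 15: [(7,15) (3,11) (3,10) (14,10) (14,15)]
5. Canonical ring: [(3,10) (14,10) (14,15) (7,15) (3,11)]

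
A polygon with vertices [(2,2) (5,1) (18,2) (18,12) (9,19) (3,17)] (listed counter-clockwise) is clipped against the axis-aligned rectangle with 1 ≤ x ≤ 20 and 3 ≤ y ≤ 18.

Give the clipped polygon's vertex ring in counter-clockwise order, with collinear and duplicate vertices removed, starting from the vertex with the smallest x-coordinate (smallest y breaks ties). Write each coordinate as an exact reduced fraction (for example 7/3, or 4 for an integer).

1. After x ≥ 1: [(2,2) (5,1) (18,2) (18,12) (9,19) (3,17)]
2. After x ≤ 20: [(2,2) (5,1) (18,2) (18,12) (9,19) (3,17)]
3. After y ≥ 3: [(31/15,3) (18,3) (18,12) (9,19) (3,17)]
4. After y ≤ 18: [(31/15,3) (18,3) (18,12) (72/7,18) (6,18) (3,17)]
5. Canonical ring: [(31/15,3) (18,3) (18,12) (72/7,18) (6,18) (3,17)]

Clipped polygon: [(31/15,3) (18,3) (18,12) (72/7,18) (6,18) (3,17)]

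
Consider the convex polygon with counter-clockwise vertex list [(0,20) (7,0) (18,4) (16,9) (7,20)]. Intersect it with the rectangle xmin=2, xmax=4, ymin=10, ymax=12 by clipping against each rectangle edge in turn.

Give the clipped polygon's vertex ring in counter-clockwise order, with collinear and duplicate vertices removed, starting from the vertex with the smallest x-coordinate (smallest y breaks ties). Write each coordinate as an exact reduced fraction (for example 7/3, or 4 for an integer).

1. After x ≥ 2: [(2,20) (2,100/7) (7,0) (18,4) (16,9) (7,20)]
2. After x ≤ 4: [(4,20) (2,20) (2,100/7) (4,60/7)]
3. After y ≥ 10: [(4,10) (4,20) (2,20) (2,100/7) (7/2,10)]
4. After y ≤ 12: [(4,10) (4,12) (14/5,12) (7/2,10)]
5. Canonical ring: [(14/5,12) (7/2,10) (4,10) (4,12)]

Clipped polygon: [(14/5,12) (7/2,10) (4,10) (4,12)]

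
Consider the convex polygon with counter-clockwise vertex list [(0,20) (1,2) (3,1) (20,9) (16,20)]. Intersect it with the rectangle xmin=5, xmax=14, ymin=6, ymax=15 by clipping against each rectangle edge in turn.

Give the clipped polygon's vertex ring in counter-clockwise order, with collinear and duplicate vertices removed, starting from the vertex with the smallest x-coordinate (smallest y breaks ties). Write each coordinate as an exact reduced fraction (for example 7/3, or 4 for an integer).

Clipped polygon: [(5,6) (109/8,6) (14,105/17) (14,15) (5,15)]

1. After x ≥ 5: [(5,20) (5,33/17) (20,9) (16,20)]
2. After x ≤ 14: [(14,20) (5,20) (5,33/17) (14,105/17)]
3. After y ≥ 6: [(14,20) (5,20) (5,6) (109/8,6) (14,105/17)]
4. After y ≤ 15: [(14,15) (5,15) (5,6) (109/8,6) (14,105/17)]
5. Canonical ring: [(5,6) (109/8,6) (14,105/17) (14,15) (5,15)]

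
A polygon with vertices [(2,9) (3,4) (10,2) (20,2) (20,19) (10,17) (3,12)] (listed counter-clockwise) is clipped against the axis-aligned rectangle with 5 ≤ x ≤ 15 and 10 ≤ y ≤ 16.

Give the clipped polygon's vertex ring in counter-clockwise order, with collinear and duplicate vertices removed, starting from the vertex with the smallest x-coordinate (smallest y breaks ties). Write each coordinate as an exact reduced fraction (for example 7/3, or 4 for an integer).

1. After x ≥ 5: [(5,24/7) (10,2) (20,2) (20,19) (10,17) (5,94/7)]
2. After x ≤ 15: [(5,24/7) (10,2) (15,2) (15,18) (10,17) (5,94/7)]
3. After y ≥ 10: [(5,10) (15,10) (15,18) (10,17) (5,94/7)]
4. After y ≤ 16: [(5,10) (15,10) (15,16) (43/5,16) (5,94/7)]
5. Canonical ring: [(5,10) (15,10) (15,16) (43/5,16) (5,94/7)]

Clipped polygon: [(5,10) (15,10) (15,16) (43/5,16) (5,94/7)]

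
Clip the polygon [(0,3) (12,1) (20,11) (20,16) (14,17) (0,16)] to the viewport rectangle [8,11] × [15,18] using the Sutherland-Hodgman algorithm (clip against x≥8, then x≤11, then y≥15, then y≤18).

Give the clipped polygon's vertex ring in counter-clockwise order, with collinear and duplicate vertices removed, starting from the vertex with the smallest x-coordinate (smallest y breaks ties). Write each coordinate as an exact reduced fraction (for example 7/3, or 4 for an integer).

Clipped polygon: [(8,15) (11,15) (11,235/14) (8,116/7)]

1. After x ≥ 8: [(8,5/3) (12,1) (20,11) (20,16) (14,17) (8,116/7)]
2. After x ≤ 11: [(8,5/3) (11,7/6) (11,235/14) (8,116/7)]
3. After y ≥ 15: [(8,15) (11,15) (11,235/14) (8,116/7)]
4. After y ≤ 18: [(8,15) (11,15) (11,235/14) (8,116/7)]
5. Canonical ring: [(8,15) (11,15) (11,235/14) (8,116/7)]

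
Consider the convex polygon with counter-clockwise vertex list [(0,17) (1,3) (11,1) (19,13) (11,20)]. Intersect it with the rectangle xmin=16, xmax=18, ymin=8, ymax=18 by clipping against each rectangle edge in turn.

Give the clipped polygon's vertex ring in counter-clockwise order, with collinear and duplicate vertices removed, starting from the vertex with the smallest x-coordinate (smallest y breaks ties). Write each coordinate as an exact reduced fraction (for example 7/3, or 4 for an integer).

Clipped polygon: [(16,17/2) (18,23/2) (18,111/8) (16,125/8)]

1. After x ≥ 16: [(16,17/2) (19,13) (16,125/8)]
2. After x ≤ 18: [(16,17/2) (18,23/2) (18,111/8) (16,125/8)]
3. After y ≥ 8: [(16,17/2) (18,23/2) (18,111/8) (16,125/8)]
4. After y ≤ 18: [(16,17/2) (18,23/2) (18,111/8) (16,125/8)]
5. Canonical ring: [(16,17/2) (18,23/2) (18,111/8) (16,125/8)]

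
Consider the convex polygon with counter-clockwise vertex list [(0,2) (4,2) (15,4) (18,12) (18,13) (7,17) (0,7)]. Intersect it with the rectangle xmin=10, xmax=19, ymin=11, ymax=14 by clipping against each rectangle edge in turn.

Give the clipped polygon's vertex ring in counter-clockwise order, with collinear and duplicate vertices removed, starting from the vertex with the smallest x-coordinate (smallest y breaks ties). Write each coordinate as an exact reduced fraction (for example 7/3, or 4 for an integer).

1. After x ≥ 10: [(10,34/11) (15,4) (18,12) (18,13) (10,175/11)]
2. After x ≤ 19: [(10,34/11) (15,4) (18,12) (18,13) (10,175/11)]
3. After y ≥ 11: [(10,11) (141/8,11) (18,12) (18,13) (10,175/11)]
4. After y ≤ 14: [(10,14) (10,11) (141/8,11) (18,12) (18,13) (61/4,14)]
5. Canonical ring: [(10,11) (141/8,11) (18,12) (18,13) (61/4,14) (10,14)]

Clipped polygon: [(10,11) (141/8,11) (18,12) (18,13) (61/4,14) (10,14)]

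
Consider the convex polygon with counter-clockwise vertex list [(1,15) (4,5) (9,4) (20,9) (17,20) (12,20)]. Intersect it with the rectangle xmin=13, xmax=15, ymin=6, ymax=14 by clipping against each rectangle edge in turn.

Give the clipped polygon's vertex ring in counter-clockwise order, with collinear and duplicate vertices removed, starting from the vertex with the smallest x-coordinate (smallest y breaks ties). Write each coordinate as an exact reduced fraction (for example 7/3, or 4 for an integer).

Clipped polygon: [(13,6) (67/5,6) (15,74/11) (15,14) (13,14)]

1. After x ≥ 13: [(13,64/11) (20,9) (17,20) (13,20)]
2. After x ≤ 15: [(13,64/11) (15,74/11) (15,20) (13,20)]
3. After y ≥ 6: [(13,6) (67/5,6) (15,74/11) (15,20) (13,20)]
4. After y ≤ 14: [(13,14) (13,6) (67/5,6) (15,74/11) (15,14)]
5. Canonical ring: [(13,6) (67/5,6) (15,74/11) (15,14) (13,14)]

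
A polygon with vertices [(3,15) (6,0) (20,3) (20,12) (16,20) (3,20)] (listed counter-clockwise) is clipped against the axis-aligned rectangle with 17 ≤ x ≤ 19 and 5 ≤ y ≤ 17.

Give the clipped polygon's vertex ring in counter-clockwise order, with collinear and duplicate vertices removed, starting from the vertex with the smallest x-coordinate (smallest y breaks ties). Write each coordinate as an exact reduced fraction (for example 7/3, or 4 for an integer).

1. After x ≥ 17: [(17,33/14) (20,3) (20,12) (17,18)]
2. After x ≤ 19: [(17,33/14) (19,39/14) (19,14) (17,18)]
3. After y ≥ 5: [(17,5) (19,5) (19,14) (17,18)]
4. After y ≤ 17: [(17,17) (17,5) (19,5) (19,14) (35/2,17)]
5. Canonical ring: [(17,5) (19,5) (19,14) (35/2,17) (17,17)]

Clipped polygon: [(17,5) (19,5) (19,14) (35/2,17) (17,17)]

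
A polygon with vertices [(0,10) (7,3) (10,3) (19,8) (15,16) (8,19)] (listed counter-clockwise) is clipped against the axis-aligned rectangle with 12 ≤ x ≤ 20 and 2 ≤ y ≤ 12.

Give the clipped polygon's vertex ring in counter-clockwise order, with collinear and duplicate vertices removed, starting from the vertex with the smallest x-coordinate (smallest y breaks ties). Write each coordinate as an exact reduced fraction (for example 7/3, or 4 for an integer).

Clipped polygon: [(12,37/9) (19,8) (17,12) (12,12)]

1. After x ≥ 12: [(12,37/9) (19,8) (15,16) (12,121/7)]
2. After x ≤ 20: [(12,37/9) (19,8) (15,16) (12,121/7)]
3. After y ≥ 2: [(12,37/9) (19,8) (15,16) (12,121/7)]
4. After y ≤ 12: [(12,12) (12,37/9) (19,8) (17,12)]
5. Canonical ring: [(12,37/9) (19,8) (17,12) (12,12)]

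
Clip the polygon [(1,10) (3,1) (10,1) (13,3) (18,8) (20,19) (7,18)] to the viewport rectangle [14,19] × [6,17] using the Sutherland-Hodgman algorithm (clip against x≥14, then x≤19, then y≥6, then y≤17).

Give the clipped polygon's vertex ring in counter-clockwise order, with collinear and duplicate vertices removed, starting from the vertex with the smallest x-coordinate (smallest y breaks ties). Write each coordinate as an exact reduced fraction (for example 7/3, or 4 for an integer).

1. After x ≥ 14: [(14,4) (18,8) (20,19) (14,241/13)]
2. After x ≤ 19: [(14,4) (18,8) (19,27/2) (19,246/13) (14,241/13)]
3. After y ≥ 6: [(14,6) (16,6) (18,8) (19,27/2) (19,246/13) (14,241/13)]
4. After y ≤ 17: [(14,17) (14,6) (16,6) (18,8) (19,27/2) (19,17)]
5. Canonical ring: [(14,6) (16,6) (18,8) (19,27/2) (19,17) (14,17)]

Clipped polygon: [(14,6) (16,6) (18,8) (19,27/2) (19,17) (14,17)]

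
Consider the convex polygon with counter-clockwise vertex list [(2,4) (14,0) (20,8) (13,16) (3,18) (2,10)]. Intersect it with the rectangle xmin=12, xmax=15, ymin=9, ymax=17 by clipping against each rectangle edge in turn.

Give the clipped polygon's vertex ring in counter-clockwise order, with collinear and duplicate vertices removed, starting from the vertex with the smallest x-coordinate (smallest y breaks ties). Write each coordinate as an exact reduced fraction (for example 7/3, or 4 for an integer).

1. After x ≥ 12: [(12,2/3) (14,0) (20,8) (13,16) (12,81/5)]
2. After x ≤ 15: [(12,2/3) (14,0) (15,4/3) (15,96/7) (13,16) (12,81/5)]
3. After y ≥ 9: [(12,9) (15,9) (15,96/7) (13,16) (12,81/5)]
4. After y ≤ 17: [(12,9) (15,9) (15,96/7) (13,16) (12,81/5)]
5. Canonical ring: [(12,9) (15,9) (15,96/7) (13,16) (12,81/5)]

Clipped polygon: [(12,9) (15,9) (15,96/7) (13,16) (12,81/5)]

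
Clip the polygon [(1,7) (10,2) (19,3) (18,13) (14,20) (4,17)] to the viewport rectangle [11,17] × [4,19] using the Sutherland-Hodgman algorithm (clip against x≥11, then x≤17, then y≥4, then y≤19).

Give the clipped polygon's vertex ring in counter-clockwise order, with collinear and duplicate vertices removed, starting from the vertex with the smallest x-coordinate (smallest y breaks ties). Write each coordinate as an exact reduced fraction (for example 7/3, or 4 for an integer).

Clipped polygon: [(11,4) (17,4) (17,59/4) (102/7,19) (11,19)]

1. After x ≥ 11: [(11,19/9) (19,3) (18,13) (14,20) (11,191/10)]
2. After x ≤ 17: [(11,19/9) (17,25/9) (17,59/4) (14,20) (11,191/10)]
3. After y ≥ 4: [(11,4) (17,4) (17,59/4) (14,20) (11,191/10)]
4. After y ≤ 19: [(11,19) (11,4) (17,4) (17,59/4) (102/7,19)]
5. Canonical ring: [(11,4) (17,4) (17,59/4) (102/7,19) (11,19)]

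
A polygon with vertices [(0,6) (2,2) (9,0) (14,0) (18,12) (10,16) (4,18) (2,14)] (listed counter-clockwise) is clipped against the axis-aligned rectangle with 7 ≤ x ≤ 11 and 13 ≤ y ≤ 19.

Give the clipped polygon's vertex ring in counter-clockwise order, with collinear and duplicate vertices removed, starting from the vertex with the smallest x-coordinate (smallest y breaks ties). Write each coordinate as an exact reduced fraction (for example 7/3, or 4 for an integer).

1. After x ≥ 7: [(7,4/7) (9,0) (14,0) (18,12) (10,16) (7,17)]
2. After x ≤ 11: [(7,4/7) (9,0) (11,0) (11,31/2) (10,16) (7,17)]
3. After y ≥ 13: [(7,13) (11,13) (11,31/2) (10,16) (7,17)]
4. After y ≤ 19: [(7,13) (11,13) (11,31/2) (10,16) (7,17)]
5. Canonical ring: [(7,13) (11,13) (11,31/2) (10,16) (7,17)]

Clipped polygon: [(7,13) (11,13) (11,31/2) (10,16) (7,17)]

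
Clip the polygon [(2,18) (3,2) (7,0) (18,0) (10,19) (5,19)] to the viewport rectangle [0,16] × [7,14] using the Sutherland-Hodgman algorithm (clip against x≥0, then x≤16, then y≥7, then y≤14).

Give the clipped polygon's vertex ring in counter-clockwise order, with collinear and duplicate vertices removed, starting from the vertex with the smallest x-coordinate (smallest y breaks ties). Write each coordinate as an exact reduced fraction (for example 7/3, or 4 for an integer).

Clipped polygon: [(9/4,14) (43/16,7) (286/19,7) (230/19,14)]

1. After x ≥ 0: [(2,18) (3,2) (7,0) (18,0) (10,19) (5,19)]
2. After x ≤ 16: [(2,18) (3,2) (7,0) (16,0) (16,19/4) (10,19) (5,19)]
3. After y ≥ 7: [(2,18) (43/16,7) (286/19,7) (10,19) (5,19)]
4. After y ≤ 14: [(9/4,14) (43/16,7) (286/19,7) (230/19,14)]
5. Canonical ring: [(9/4,14) (43/16,7) (286/19,7) (230/19,14)]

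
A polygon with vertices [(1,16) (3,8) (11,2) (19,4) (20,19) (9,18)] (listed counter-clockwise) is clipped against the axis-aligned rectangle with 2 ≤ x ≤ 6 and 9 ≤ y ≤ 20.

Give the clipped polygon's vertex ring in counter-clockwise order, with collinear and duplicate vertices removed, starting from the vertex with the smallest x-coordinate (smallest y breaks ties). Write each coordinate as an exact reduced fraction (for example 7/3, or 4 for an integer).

Clipped polygon: [(2,12) (11/4,9) (6,9) (6,69/4) (2,65/4)]

1. After x ≥ 2: [(2,65/4) (2,12) (3,8) (11,2) (19,4) (20,19) (9,18)]
2. After x ≤ 6: [(6,69/4) (2,65/4) (2,12) (3,8) (6,23/4)]
3. After y ≥ 9: [(6,9) (6,69/4) (2,65/4) (2,12) (11/4,9)]
4. After y ≤ 20: [(6,9) (6,69/4) (2,65/4) (2,12) (11/4,9)]
5. Canonical ring: [(2,12) (11/4,9) (6,9) (6,69/4) (2,65/4)]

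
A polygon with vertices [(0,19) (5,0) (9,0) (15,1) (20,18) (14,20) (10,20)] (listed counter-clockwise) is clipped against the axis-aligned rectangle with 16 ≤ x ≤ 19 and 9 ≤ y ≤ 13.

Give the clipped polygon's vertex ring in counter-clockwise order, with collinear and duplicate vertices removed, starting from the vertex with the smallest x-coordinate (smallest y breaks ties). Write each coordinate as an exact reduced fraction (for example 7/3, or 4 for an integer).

1. After x ≥ 16: [(16,22/5) (20,18) (16,58/3)]
2. After x ≤ 19: [(16,22/5) (19,73/5) (19,55/3) (16,58/3)]
3. After y ≥ 9: [(16,9) (295/17,9) (19,73/5) (19,55/3) (16,58/3)]
4. After y ≤ 13: [(16,13) (16,9) (295/17,9) (315/17,13)]
5. Canonical ring: [(16,9) (295/17,9) (315/17,13) (16,13)]

Clipped polygon: [(16,9) (295/17,9) (315/17,13) (16,13)]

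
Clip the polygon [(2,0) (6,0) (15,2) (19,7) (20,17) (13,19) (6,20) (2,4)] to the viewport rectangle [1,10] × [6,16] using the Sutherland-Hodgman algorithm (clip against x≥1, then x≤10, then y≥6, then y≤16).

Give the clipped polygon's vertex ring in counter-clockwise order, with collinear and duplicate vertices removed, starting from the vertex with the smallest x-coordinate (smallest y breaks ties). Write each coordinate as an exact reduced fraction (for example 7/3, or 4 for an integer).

Clipped polygon: [(5/2,6) (10,6) (10,16) (5,16)]

1. After x ≥ 1: [(2,0) (6,0) (15,2) (19,7) (20,17) (13,19) (6,20) (2,4)]
2. After x ≤ 10: [(2,0) (6,0) (10,8/9) (10,136/7) (6,20) (2,4)]
3. After y ≥ 6: [(10,6) (10,136/7) (6,20) (5/2,6)]
4. After y ≤ 16: [(10,6) (10,16) (5,16) (5/2,6)]
5. Canonical ring: [(5/2,6) (10,6) (10,16) (5,16)]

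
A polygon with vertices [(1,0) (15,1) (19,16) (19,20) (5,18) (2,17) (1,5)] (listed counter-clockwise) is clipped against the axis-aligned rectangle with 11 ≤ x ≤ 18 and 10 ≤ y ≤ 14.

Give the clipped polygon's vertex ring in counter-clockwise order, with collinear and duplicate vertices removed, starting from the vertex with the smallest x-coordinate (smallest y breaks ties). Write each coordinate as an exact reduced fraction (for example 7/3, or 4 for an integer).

Clipped polygon: [(11,10) (87/5,10) (18,49/4) (18,14) (11,14)]

1. After x ≥ 11: [(11,5/7) (15,1) (19,16) (19,20) (11,132/7)]
2. After x ≤ 18: [(11,5/7) (15,1) (18,49/4) (18,139/7) (11,132/7)]
3. After y ≥ 10: [(11,10) (87/5,10) (18,49/4) (18,139/7) (11,132/7)]
4. After y ≤ 14: [(11,14) (11,10) (87/5,10) (18,49/4) (18,14)]
5. Canonical ring: [(11,10) (87/5,10) (18,49/4) (18,14) (11,14)]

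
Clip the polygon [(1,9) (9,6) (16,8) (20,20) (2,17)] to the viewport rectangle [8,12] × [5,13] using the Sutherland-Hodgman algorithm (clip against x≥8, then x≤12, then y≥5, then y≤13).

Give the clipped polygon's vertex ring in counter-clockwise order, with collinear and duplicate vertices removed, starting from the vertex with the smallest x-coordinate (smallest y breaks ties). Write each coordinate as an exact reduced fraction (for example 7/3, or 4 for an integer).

1. After x ≥ 8: [(8,51/8) (9,6) (16,8) (20,20) (8,18)]
2. After x ≤ 12: [(8,51/8) (9,6) (12,48/7) (12,56/3) (8,18)]
3. After y ≥ 5: [(8,51/8) (9,6) (12,48/7) (12,56/3) (8,18)]
4. After y ≤ 13: [(8,13) (8,51/8) (9,6) (12,48/7) (12,13)]
5. Canonical ring: [(8,51/8) (9,6) (12,48/7) (12,13) (8,13)]

Clipped polygon: [(8,51/8) (9,6) (12,48/7) (12,13) (8,13)]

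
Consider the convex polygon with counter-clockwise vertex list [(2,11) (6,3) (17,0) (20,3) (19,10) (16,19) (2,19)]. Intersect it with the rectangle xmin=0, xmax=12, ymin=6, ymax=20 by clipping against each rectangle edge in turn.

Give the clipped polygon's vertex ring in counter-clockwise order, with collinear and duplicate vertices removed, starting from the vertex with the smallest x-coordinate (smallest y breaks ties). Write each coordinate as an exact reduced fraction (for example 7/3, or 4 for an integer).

Clipped polygon: [(2,11) (9/2,6) (12,6) (12,19) (2,19)]

1. After x ≥ 0: [(2,11) (6,3) (17,0) (20,3) (19,10) (16,19) (2,19)]
2. After x ≤ 12: [(2,11) (6,3) (12,15/11) (12,19) (2,19)]
3. After y ≥ 6: [(2,11) (9/2,6) (12,6) (12,19) (2,19)]
4. After y ≤ 20: [(2,11) (9/2,6) (12,6) (12,19) (2,19)]
5. Canonical ring: [(2,11) (9/2,6) (12,6) (12,19) (2,19)]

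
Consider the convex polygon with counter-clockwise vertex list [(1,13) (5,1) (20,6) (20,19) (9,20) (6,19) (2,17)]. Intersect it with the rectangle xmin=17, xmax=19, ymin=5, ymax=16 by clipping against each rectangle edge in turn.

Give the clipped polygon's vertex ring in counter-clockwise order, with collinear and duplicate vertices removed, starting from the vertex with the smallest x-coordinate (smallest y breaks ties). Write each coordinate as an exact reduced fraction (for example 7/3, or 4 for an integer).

Clipped polygon: [(17,5) (19,17/3) (19,16) (17,16)]

1. After x ≥ 17: [(17,5) (20,6) (20,19) (17,212/11)]
2. After x ≤ 19: [(17,5) (19,17/3) (19,210/11) (17,212/11)]
3. After y ≥ 5: [(17,5) (19,17/3) (19,210/11) (17,212/11)]
4. After y ≤ 16: [(17,16) (17,5) (19,17/3) (19,16)]
5. Canonical ring: [(17,5) (19,17/3) (19,16) (17,16)]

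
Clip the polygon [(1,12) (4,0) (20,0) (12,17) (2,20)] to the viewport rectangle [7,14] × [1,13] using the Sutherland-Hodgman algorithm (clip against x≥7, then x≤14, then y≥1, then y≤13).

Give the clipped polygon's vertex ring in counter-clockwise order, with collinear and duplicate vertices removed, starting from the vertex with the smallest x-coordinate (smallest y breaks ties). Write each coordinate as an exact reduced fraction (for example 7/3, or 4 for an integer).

Clipped polygon: [(7,1) (14,1) (14,51/4) (236/17,13) (7,13)]

1. After x ≥ 7: [(7,0) (20,0) (12,17) (7,37/2)]
2. After x ≤ 14: [(7,0) (14,0) (14,51/4) (12,17) (7,37/2)]
3. After y ≥ 1: [(7,1) (14,1) (14,51/4) (12,17) (7,37/2)]
4. After y ≤ 13: [(7,13) (7,1) (14,1) (14,51/4) (236/17,13)]
5. Canonical ring: [(7,1) (14,1) (14,51/4) (236/17,13) (7,13)]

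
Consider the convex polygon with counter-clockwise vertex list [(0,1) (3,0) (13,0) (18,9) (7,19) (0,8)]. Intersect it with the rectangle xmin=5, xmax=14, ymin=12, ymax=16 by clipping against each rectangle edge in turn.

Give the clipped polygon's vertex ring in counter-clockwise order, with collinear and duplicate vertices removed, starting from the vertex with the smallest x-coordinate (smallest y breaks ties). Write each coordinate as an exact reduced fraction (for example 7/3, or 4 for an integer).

Clipped polygon: [(5,12) (14,12) (14,139/11) (103/10,16) (56/11,16) (5,111/7)]

1. After x ≥ 5: [(5,0) (13,0) (18,9) (7,19) (5,111/7)]
2. After x ≤ 14: [(5,0) (13,0) (14,9/5) (14,139/11) (7,19) (5,111/7)]
3. After y ≥ 12: [(5,12) (14,12) (14,139/11) (7,19) (5,111/7)]
4. After y ≤ 16: [(5,12) (14,12) (14,139/11) (103/10,16) (56/11,16) (5,111/7)]
5. Canonical ring: [(5,12) (14,12) (14,139/11) (103/10,16) (56/11,16) (5,111/7)]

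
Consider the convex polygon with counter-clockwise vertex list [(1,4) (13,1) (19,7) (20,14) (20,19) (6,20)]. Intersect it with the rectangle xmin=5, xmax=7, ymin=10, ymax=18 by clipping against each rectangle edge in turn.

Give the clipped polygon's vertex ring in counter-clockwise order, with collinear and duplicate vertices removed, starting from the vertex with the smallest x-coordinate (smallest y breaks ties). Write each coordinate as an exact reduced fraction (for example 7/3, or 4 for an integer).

Clipped polygon: [(5,10) (7,10) (7,18) (43/8,18) (5,84/5)]

1. After x ≥ 5: [(5,84/5) (5,3) (13,1) (19,7) (20,14) (20,19) (6,20)]
2. After x ≤ 7: [(5,84/5) (5,3) (7,5/2) (7,279/14) (6,20)]
3. After y ≥ 10: [(5,84/5) (5,10) (7,10) (7,279/14) (6,20)]
4. After y ≤ 18: [(43/8,18) (5,84/5) (5,10) (7,10) (7,18)]
5. Canonical ring: [(5,10) (7,10) (7,18) (43/8,18) (5,84/5)]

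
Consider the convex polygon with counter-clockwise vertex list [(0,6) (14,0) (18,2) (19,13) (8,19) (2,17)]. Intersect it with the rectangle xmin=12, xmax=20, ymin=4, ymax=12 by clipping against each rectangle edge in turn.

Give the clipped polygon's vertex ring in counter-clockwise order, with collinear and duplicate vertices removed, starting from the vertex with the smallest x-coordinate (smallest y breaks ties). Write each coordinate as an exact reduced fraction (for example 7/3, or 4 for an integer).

Clipped polygon: [(12,4) (200/11,4) (208/11,12) (12,12)]

1. After x ≥ 12: [(12,6/7) (14,0) (18,2) (19,13) (12,185/11)]
2. After x ≤ 20: [(12,6/7) (14,0) (18,2) (19,13) (12,185/11)]
3. After y ≥ 4: [(12,4) (200/11,4) (19,13) (12,185/11)]
4. After y ≤ 12: [(12,12) (12,4) (200/11,4) (208/11,12)]
5. Canonical ring: [(12,4) (200/11,4) (208/11,12) (12,12)]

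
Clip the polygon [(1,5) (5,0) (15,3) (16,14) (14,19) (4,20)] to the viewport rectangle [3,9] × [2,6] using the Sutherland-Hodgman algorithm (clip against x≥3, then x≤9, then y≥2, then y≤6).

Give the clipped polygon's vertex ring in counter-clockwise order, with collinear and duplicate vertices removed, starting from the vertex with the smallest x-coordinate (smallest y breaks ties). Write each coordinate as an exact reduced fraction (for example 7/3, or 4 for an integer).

1. After x ≥ 3: [(3,15) (3,5/2) (5,0) (15,3) (16,14) (14,19) (4,20)]
2. After x ≤ 9: [(3,15) (3,5/2) (5,0) (9,6/5) (9,39/2) (4,20)]
3. After y ≥ 2: [(3,15) (3,5/2) (17/5,2) (9,2) (9,39/2) (4,20)]
4. After y ≤ 6: [(3,6) (3,5/2) (17/5,2) (9,2) (9,6)]
5. Canonical ring: [(3,5/2) (17/5,2) (9,2) (9,6) (3,6)]

Clipped polygon: [(3,5/2) (17/5,2) (9,2) (9,6) (3,6)]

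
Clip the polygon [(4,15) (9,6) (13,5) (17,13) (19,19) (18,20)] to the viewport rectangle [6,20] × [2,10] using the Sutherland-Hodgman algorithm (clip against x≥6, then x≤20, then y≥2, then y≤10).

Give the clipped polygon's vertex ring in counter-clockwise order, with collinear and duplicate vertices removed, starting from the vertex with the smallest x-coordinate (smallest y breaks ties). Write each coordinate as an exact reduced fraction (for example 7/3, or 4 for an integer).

Clipped polygon: [(61/9,10) (9,6) (13,5) (31/2,10)]

1. After x ≥ 6: [(6,110/7) (6,57/5) (9,6) (13,5) (17,13) (19,19) (18,20)]
2. After x ≤ 20: [(6,110/7) (6,57/5) (9,6) (13,5) (17,13) (19,19) (18,20)]
3. After y ≥ 2: [(6,110/7) (6,57/5) (9,6) (13,5) (17,13) (19,19) (18,20)]
4. After y ≤ 10: [(61/9,10) (9,6) (13,5) (31/2,10)]
5. Canonical ring: [(61/9,10) (9,6) (13,5) (31/2,10)]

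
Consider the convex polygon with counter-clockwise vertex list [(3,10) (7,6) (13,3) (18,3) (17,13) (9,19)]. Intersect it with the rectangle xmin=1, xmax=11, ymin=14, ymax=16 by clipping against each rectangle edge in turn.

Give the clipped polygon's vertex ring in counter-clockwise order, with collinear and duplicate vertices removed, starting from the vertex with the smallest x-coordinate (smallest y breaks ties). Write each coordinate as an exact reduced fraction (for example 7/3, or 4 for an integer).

1. After x ≥ 1: [(3,10) (7,6) (13,3) (18,3) (17,13) (9,19)]
2. After x ≤ 11: [(3,10) (7,6) (11,4) (11,35/2) (9,19)]
3. After y ≥ 14: [(17/3,14) (11,14) (11,35/2) (9,19)]
4. After y ≤ 16: [(7,16) (17/3,14) (11,14) (11,16)]
5. Canonical ring: [(17/3,14) (11,14) (11,16) (7,16)]

Clipped polygon: [(17/3,14) (11,14) (11,16) (7,16)]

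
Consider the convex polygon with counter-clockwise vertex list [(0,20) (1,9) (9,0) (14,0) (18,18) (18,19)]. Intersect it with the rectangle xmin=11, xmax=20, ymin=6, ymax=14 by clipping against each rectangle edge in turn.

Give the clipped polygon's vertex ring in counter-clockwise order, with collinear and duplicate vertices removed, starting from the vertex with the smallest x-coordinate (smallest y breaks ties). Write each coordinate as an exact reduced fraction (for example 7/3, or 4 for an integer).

1. After x ≥ 11: [(11,349/18) (11,0) (14,0) (18,18) (18,19)]
2. After x ≤ 20: [(11,349/18) (11,0) (14,0) (18,18) (18,19)]
3. After y ≥ 6: [(11,349/18) (11,6) (46/3,6) (18,18) (18,19)]
4. After y ≤ 14: [(11,14) (11,6) (46/3,6) (154/9,14)]
5. Canonical ring: [(11,6) (46/3,6) (154/9,14) (11,14)]

Clipped polygon: [(11,6) (46/3,6) (154/9,14) (11,14)]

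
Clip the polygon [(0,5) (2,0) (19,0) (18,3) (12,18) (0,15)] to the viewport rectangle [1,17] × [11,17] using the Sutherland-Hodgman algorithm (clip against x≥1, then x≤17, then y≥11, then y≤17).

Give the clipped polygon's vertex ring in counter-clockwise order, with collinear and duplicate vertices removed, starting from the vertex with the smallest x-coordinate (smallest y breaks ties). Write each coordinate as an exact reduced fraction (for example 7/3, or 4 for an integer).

1. After x ≥ 1: [(1,5/2) (2,0) (19,0) (18,3) (12,18) (1,61/4)]
2. After x ≤ 17: [(1,5/2) (2,0) (17,0) (17,11/2) (12,18) (1,61/4)]
3. After y ≥ 11: [(1,11) (74/5,11) (12,18) (1,61/4)]
4. After y ≤ 17: [(1,11) (74/5,11) (62/5,17) (8,17) (1,61/4)]
5. Canonical ring: [(1,11) (74/5,11) (62/5,17) (8,17) (1,61/4)]

Clipped polygon: [(1,11) (74/5,11) (62/5,17) (8,17) (1,61/4)]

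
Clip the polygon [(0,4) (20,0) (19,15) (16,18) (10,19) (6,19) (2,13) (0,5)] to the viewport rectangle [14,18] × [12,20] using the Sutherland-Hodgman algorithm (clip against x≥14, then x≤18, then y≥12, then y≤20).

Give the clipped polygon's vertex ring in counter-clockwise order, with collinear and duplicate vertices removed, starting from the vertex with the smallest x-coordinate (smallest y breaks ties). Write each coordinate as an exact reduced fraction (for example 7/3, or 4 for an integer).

Clipped polygon: [(14,12) (18,12) (18,16) (16,18) (14,55/3)]

1. After x ≥ 14: [(14,6/5) (20,0) (19,15) (16,18) (14,55/3)]
2. After x ≤ 18: [(14,6/5) (18,2/5) (18,16) (16,18) (14,55/3)]
3. After y ≥ 12: [(14,12) (18,12) (18,16) (16,18) (14,55/3)]
4. After y ≤ 20: [(14,12) (18,12) (18,16) (16,18) (14,55/3)]
5. Canonical ring: [(14,12) (18,12) (18,16) (16,18) (14,55/3)]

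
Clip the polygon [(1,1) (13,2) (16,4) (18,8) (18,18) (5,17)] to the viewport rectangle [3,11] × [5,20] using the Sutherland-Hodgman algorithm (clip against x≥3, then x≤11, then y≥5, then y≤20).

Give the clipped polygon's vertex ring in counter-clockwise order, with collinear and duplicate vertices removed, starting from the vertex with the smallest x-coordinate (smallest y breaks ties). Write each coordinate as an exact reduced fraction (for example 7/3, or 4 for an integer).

Clipped polygon: [(3,5) (11,5) (11,227/13) (5,17) (3,9)]

1. After x ≥ 3: [(3,9) (3,7/6) (13,2) (16,4) (18,8) (18,18) (5,17)]
2. After x ≤ 11: [(3,9) (3,7/6) (11,11/6) (11,227/13) (5,17)]
3. After y ≥ 5: [(3,9) (3,5) (11,5) (11,227/13) (5,17)]
4. After y ≤ 20: [(3,9) (3,5) (11,5) (11,227/13) (5,17)]
5. Canonical ring: [(3,5) (11,5) (11,227/13) (5,17) (3,9)]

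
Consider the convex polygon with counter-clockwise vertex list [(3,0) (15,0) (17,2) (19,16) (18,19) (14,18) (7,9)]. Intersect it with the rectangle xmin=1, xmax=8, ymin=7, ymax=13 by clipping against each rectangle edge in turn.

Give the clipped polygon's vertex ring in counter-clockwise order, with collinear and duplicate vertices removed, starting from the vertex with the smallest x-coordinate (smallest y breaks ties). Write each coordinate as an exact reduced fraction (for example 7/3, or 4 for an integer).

Clipped polygon: [(55/9,7) (8,7) (8,72/7) (7,9)]

1. After x ≥ 1: [(3,0) (15,0) (17,2) (19,16) (18,19) (14,18) (7,9)]
2. After x ≤ 8: [(3,0) (8,0) (8,72/7) (7,9)]
3. After y ≥ 7: [(55/9,7) (8,7) (8,72/7) (7,9)]
4. After y ≤ 13: [(55/9,7) (8,7) (8,72/7) (7,9)]
5. Canonical ring: [(55/9,7) (8,7) (8,72/7) (7,9)]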